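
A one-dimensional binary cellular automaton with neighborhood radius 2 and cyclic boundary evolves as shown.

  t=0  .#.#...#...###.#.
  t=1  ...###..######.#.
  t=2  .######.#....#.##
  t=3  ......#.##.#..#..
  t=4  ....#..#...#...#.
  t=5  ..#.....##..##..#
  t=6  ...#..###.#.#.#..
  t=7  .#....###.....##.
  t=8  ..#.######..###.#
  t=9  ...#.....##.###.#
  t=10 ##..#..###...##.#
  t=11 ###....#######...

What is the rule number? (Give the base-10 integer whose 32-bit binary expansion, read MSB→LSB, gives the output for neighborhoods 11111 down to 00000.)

  [31] ##### => .  t=1,i=10
  [30] ####. => .  t=1,i=12
  [29] ###.# => #  t=0,i=13
  [28] ###.. => #  t=1,i=5
  [27] ##.## => .  t=2,i=0
  [26] ##.#. => .  t=0,i=14
  [25] ##..# => #  t=1,i=6
  [24] ##... => #  t=7,i=9
  [23] #.### => .  t=2,i=1
  [22] #.##. => .  t=2,i=15
  [21] #.#.# => .  t=6,i=10
  [20] #.#.. => #  t=0,i=3
  [19] #..## => .  t=1,i=7
  [18] #..#. => .  t=0,i=0
  [17] #...# => #  t=0,i=5
  [16] #.... => .  t=1,i=0
  [15] .#### => .  t=1,i=9
  [14] .###. => #  t=0,i=12
  [13] .##.# => .  t=2,i=16
  [12] .##.. => .  t=5,i=9
  [11] .#.## => #  t=2,i=14
  [10] .#.#. => .  t=0,i=2
  [9] .#..# => .  t=0,i=16
  [8] .#... => #  t=0,i=4
  [7] ..### => #  t=0,i=11
  [6] ..##. => #  t=5,i=8
  [5] ..#.# => .  t=0,i=1
  [4] ..#.. => .  t=0,i=7
  [3] ...## => #  t=0,i=10
  [2] ...#. => .  t=0,i=6
  [1] ....# => #  t=1,i=1
  [0] ..... => .  t=3,i=0
  bits 00110011000100100100100111001010 = 856836554

856836554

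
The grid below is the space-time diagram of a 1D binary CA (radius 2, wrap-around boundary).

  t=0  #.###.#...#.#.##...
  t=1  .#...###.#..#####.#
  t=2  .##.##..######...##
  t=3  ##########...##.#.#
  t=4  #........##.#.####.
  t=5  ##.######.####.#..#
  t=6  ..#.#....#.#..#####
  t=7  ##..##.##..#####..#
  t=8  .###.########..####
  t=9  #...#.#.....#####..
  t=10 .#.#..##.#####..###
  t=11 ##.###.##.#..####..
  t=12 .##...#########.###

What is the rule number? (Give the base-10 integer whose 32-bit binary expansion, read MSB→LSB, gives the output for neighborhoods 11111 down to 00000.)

528268175

  [31] ##### => .  t=1,i=14
  [30] ####. => .  t=1,i=15
  [29] ###.# => .  t=0,i=4
  [28] ###.. => #  t=2,i=13
  [27] ##.## => #  t=2,i=0
  [26] ##.#. => #  t=0,i=5
  [25] ##..# => #  t=2,i=6
  [24] ##... => #  t=0,i=16
  [23] #.### => .  t=0,i=2
  [22] #.##. => #  t=0,i=14
  [21] #.#.# => #  t=0,i=12
  [20] #.#.. => #  t=0,i=6
  [19] #..## => #  t=1,i=11
  [18] #..#. => #  t=6,i=1
  [17] #...# => .  t=0,i=8
  [16] #.... => .  t=4,i=2
  [15] .#### => #  t=1,i=13
  [14] .###. => .  t=0,i=3
  [13] .##.# => #  t=2,i=2
  [12] .##.. => #  t=0,i=15
  [11] .#.## => #  t=0,i=1
  [10] .#.#. => .  t=0,i=11
  [9] .#..# => #  t=1,i=10
  [8] .#... => #  t=0,i=7
  [7] ..### => #  t=1,i=5
  [6] ..##. => .  t=2,i=17
  [5] ..#.# => .  t=0,i=0
  [4] ..#.. => .  t=9,i=0
  [3] ...## => #  t=1,i=4
  [2] ...#. => #  t=0,i=9
  [1] ....# => #  t=4,i=7
  [0] ..... => #  t=4,i=3
  bits 00011111011111001011101110001111 = 528268175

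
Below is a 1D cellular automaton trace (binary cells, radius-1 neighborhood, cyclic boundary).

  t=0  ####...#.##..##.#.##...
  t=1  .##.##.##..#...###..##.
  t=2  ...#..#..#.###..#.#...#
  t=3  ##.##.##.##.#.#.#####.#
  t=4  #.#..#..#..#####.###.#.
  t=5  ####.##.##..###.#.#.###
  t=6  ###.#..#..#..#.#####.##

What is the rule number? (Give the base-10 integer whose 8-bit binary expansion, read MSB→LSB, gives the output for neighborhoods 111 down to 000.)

181

  [7] ### => #  t=0,i=1
  [6] ##. => .  t=0,i=3
  [5] #.# => #  t=0,i=8
  [4] #.. => #  t=0,i=4
  [3] .## => .  t=0,i=0
  [2] .#. => #  t=0,i=7
  [1] ..# => .  t=0,i=6
  [0] ... => #  t=0,i=5
  bits 10110101 = 181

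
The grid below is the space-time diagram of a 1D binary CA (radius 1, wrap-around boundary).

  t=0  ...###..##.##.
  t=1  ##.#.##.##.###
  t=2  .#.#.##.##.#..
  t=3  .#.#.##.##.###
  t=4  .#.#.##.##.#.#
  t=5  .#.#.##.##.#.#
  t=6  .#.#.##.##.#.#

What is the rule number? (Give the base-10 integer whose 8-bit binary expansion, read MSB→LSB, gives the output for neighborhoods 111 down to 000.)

  ### -> .   bit 7 = 0  t=0,i=4
  ##. -> #   bit 6 = 1  t=0,i=5
  #.# -> .   bit 5 = 0  t=0,i=10
  #.. -> #   bit 4 = 1  t=0,i=6
  .## -> #   bit 3 = 1  t=0,i=3
  .#. -> #   bit 2 = 1  t=1,i=3
  ..# -> .   bit 1 = 0  t=0,i=2
  ... -> #   bit 0 = 1  t=0,i=0
  bits 01011101 = 93

93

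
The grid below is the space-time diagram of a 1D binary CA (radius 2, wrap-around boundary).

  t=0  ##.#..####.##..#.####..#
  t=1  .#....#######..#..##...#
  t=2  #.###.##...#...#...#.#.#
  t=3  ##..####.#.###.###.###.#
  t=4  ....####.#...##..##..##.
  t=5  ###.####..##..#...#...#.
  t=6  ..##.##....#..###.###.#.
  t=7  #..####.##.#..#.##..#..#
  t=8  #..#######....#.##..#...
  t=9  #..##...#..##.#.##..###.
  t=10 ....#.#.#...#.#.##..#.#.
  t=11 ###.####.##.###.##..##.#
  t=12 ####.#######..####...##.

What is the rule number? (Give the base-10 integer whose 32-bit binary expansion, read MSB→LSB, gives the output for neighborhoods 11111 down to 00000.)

1751365043

  [31] ##### => .  t=1,i=8
  [30] ####. => #  t=0,i=8
  [29] ###.# => #  t=0,i=1
  [28] ###.. => .  t=0,i=20
  [27] ##.## => #  t=0,i=10
  [26] ##.#. => .  t=0,i=2
  [25] ##..# => .  t=0,i=13
  [24] ##... => .  t=1,i=20
  [23] #.### => .  t=0,i=17
  [22] #.##. => #  t=0,i=11
  [21] #.#.# => #  t=2,i=21
  [20] #.#.. => .  t=0,i=3
  [19] #..## => .  t=0,i=5
  [18] #..#. => .  t=0,i=14
  [17] #...# => #  t=1,i=21
  [16] #.... => #  t=1,i=3
  [15] .#### => #  t=0,i=7
  [14] .###. => .  t=0,i=0
  [13] .##.# => #  t=2,i=0
  [12] .##.. => #  t=0,i=12
  [11] .#.## => .  t=0,i=16
  [10] .#.#. => #  t=1,i=0
  [9] .#..# => .  t=0,i=4
  [8] .#... => #  t=1,i=2
  [7] ..### => #  t=0,i=6
  [6] ..##. => .  t=1,i=18
  [5] ..#.# => #  t=0,i=15
  [4] ..#.. => #  t=1,i=15
  [3] ...## => .  t=1,i=5
  [2] ...#. => .  t=1,i=22
  [1] ....# => #  t=1,i=4
  [0] ..... => #  t=4,i=1
  bits 01101000011000111011010110110011 = 1751365043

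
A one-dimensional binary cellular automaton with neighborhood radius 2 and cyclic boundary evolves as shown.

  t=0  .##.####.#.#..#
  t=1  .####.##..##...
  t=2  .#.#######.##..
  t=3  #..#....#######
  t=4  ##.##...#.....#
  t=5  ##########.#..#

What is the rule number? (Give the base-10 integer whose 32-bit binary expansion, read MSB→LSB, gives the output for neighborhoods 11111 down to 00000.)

2077914517

  [31] ##### => .  t=2,i=5
  [30] ####. => #  t=0,i=6
  [29] ###.# => #  t=0,i=7
  [28] ###.. => #  t=3,i=0
  [27] ##.## => #  t=0,i=3
  [26] ##.#. => .  t=0,i=8
  [25] ##..# => #  t=1,i=8
  [24] ##... => #  t=1,i=12
  [23] #.### => #  t=0,i=4
  [22] #.##. => #  t=0,i=1
  [21] #.#.# => .  t=0,i=9
  [20] #.#.. => #  t=0,i=11
  [19] #..## => #  t=1,i=9
  [18] #..#. => .  t=0,i=13
  [17] #...# => #  t=2,i=14
  [16] #.... => .  t=1,i=13
  [15] .#### => .  t=0,i=5
  [14] .###. => #  t=4,i=0
  [13] .##.# => #  t=0,i=2
  [12] .##.. => #  t=1,i=7
  [11] .#.## => .  t=0,i=0
  [10] .#.#. => #  t=0,i=10
  [9] .#..# => .  t=0,i=12
  [8] .#... => #  t=3,i=4
  [7] ..### => #  t=1,i=1
  [6] ..##. => .  t=1,i=10
  [5] ..#.# => .  t=0,i=14
  [4] ..#.. => #  t=3,i=3
  [3] ...## => .  t=1,i=0
  [2] ...#. => #  t=2,i=0
  [1] ....# => .  t=1,i=14
  [0] ..... => #  t=4,i=11
  bits 01111011110110100111010110010101 = 2077914517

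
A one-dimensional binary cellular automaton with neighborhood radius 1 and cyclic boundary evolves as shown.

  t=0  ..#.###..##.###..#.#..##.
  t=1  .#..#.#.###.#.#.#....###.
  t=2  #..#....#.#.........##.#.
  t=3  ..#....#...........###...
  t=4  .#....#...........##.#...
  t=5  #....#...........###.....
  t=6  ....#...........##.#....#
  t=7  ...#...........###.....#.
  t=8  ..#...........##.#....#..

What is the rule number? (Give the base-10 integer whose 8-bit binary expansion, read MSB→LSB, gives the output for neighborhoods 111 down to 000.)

  [7] ### => .  t=0,i=5
  [6] ##. => #  t=0,i=6
  [5] #.# => .  t=0,i=3
  [4] #.. => .  t=0,i=7
  [3] .## => #  t=0,i=4
  [2] .#. => .  t=0,i=2
  [1] ..# => #  t=0,i=1
  [0] ... => .  t=0,i=0
  bits 01001010 = 74

74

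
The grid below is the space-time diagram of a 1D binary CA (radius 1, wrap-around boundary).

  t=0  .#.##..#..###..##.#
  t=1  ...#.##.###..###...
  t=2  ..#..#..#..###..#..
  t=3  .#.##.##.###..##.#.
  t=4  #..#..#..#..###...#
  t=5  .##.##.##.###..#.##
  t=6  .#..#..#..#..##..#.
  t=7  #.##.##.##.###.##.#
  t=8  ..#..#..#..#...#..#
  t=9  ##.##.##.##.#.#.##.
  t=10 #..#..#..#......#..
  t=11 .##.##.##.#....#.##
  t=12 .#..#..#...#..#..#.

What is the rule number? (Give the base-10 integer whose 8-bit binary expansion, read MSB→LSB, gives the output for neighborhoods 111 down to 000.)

26

  [7] ### => .  t=0,i=11
  [6] ##. => .  t=0,i=4
  [5] #.# => .  t=0,i=0
  [4] #.. => #  t=0,i=5
  [3] .## => #  t=0,i=3
  [2] .#. => .  t=0,i=1
  [1] ..# => #  t=0,i=6
  [0] ... => .  t=1,i=0
  bits 00011010 = 26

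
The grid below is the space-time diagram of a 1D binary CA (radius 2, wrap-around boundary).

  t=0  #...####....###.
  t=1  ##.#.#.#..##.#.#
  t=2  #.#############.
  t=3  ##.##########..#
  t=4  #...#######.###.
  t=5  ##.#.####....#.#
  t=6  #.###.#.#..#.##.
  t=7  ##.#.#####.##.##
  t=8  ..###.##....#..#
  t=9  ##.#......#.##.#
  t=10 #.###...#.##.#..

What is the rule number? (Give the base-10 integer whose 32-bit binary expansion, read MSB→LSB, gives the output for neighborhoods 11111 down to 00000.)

2520313722

  ##### -> #   bit 31 = 1  t=2,i=4
  ####. -> .   bit 30 = 0  t=0,i=6
  ###.# -> .   bit 29 = 0  t=0,i=14
  ###.. -> #   bit 28 = 1  t=0,i=7
  ##.## -> .   bit 27 = 0  t=3,i=2
  ##.#. -> #   bit 26 = 1  t=0,i=15
  ##..# -> #   bit 25 = 1  t=3,i=13
  ##... -> .   bit 24 = 0  t=0,i=8
  #.### -> .   bit 23 = 0  t=1,i=15
  #.##. -> .   bit 22 = 0  t=6,i=13
  #.#.# -> #   bit 21 = 1  t=1,i=3
  #.#.. -> #   bit 20 = 1  t=0,i=0
  #..## -> #   bit 19 = 1  t=1,i=9
  #..#. -> .   bit 18 = 0  t=6,i=10
  #...# -> .   bit 17 = 0  t=0,i=2
  #.... -> .   bit 16 = 0  t=0,i=9
  .#### -> #   bit 15 = 1  t=0,i=5
  .###. -> #   bit 14 = 1  t=0,i=13
  .##.# -> #   bit 13 = 1  t=1,i=11
  .##.. -> .   bit 12 = 0  t=8,i=7
  .#.## -> #   bit 11 = 1  t=1,i=14
  .#.#. -> #   bit 10 = 1  t=1,i=4
  .#..# -> #   bit 9 = 1  t=1,i=8
  .#... -> #   bit 8 = 1  t=0,i=1
  ..### -> .   bit 7 = 0  t=0,i=4
  ..##. -> #   bit 6 = 1  t=1,i=10
  ..#.# -> #   bit 5 = 1  t=5,i=13
  ..#.. -> #   bit 4 = 1  t=8,i=12
  ...## -> #   bit 3 = 1  t=0,i=3
  ...#. -> .   bit 2 = 0  t=5,i=12
  ....# -> #   bit 1 = 1  t=0,i=10
  ..... -> .   bit 0 = 0  t=9,i=6
  bits 10010110001110001110111101111010 = 2520313722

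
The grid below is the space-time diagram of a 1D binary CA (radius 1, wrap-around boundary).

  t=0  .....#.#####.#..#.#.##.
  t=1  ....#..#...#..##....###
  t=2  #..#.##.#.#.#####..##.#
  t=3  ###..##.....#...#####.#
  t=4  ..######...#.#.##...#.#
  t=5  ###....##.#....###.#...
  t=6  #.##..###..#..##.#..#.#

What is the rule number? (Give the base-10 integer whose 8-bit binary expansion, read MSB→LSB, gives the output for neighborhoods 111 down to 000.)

  [7] ### => .  t=0,i=8
  [6] ##. => #  t=0,i=11
  [5] #.# => .  t=0,i=6
  [4] #.. => #  t=0,i=14
  [3] .## => #  t=0,i=7
  [2] .#. => .  t=0,i=5
  [1] ..# => #  t=0,i=4
  [0] ... => .  t=0,i=0
  bits 01011010 = 90

90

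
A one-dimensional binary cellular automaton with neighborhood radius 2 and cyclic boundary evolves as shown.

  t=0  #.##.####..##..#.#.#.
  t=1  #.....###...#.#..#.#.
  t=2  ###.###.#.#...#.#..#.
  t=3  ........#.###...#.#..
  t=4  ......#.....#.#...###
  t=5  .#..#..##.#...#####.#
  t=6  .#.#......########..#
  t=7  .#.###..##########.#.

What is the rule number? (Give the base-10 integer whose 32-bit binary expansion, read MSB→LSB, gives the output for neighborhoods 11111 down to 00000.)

3493302666

  [31] ##### => #  t=5,i=16
  [30] ####. => #  t=0,i=7
  [29] ###.# => .  t=2,i=2
  [28] ###.. => #  t=0,i=8
  [27] ##.## => .  t=0,i=4
  [26] ##.#. => .  t=2,i=7
  [25] ##..# => .  t=0,i=9
  [24] ##... => .  t=1,i=9
  [23] #.### => .  t=0,i=5
  [22] #.##. => .  t=0,i=2
  [21] #.#.# => #  t=0,i=0
  [20] #.#.. => #  t=1,i=0
  [19] #..## => .  t=0,i=10
  [18] #..#. => #  t=0,i=14
  [17] #...# => #  t=1,i=10
  [16] #.... => #  t=1,i=2
  [15] .#### => #  t=0,i=6
  [14] .###. => .  t=1,i=7
  [13] .##.# => .  t=0,i=3
  [12] .##.. => #  t=0,i=12
  [11] .#.## => .  t=0,i=1
  [10] .#.#. => .  t=0,i=16
  [9] .#..# => .  t=1,i=15
  [8] .#... => #  t=1,i=1
  [7] ..### => #  t=1,i=6
  [6] ..##. => .  t=0,i=11
  [5] ..#.# => .  t=0,i=15
  [4] ..#.. => .  t=4,i=6
  [3] ...## => #  t=1,i=5
  [2] ...#. => .  t=1,i=11
  [1] ....# => #  t=1,i=4
  [0] ..... => .  t=1,i=3
  bits 11010000001101111001000110001010 = 3493302666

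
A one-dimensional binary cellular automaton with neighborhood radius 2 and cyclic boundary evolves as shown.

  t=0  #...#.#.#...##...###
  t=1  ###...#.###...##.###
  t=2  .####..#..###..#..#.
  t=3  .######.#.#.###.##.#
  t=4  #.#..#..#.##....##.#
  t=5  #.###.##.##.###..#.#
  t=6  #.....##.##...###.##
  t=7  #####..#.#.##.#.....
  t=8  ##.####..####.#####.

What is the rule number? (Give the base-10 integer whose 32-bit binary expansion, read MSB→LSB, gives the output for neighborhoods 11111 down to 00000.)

  ##### -> .   bit 31 = 0  t=1,i=0
  ####. -> #   bit 30 = 1  t=0,i=19
  ###.# -> .   bit 29 = 0  t=3,i=6
  ###.. -> #   bit 28 = 1  t=0,i=0
  ##.## -> .   bit 27 = 0  t=1,i=16
  ##.#. -> .   bit 26 = 0  t=3,i=7
  ##..# -> #   bit 25 = 1  t=2,i=5
  ##... -> #   bit 24 = 1  t=0,i=1
  #.### -> .   bit 23 = 0  t=1,i=8
  #.##. -> #   bit 22 = 1  t=3,i=16
  #.#.# -> #   bit 21 = 1  t=0,i=6
  #.#.. -> #   bit 20 = 1  t=0,i=8
  #..## -> .   bit 19 = 0  t=2,i=0
  #..#. -> #   bit 18 = 1  t=2,i=6
  #...# -> #   bit 17 = 1  t=0,i=2
  #.... -> #   bit 16 = 1  t=4,i=13
  .#### -> #   bit 15 = 1  t=0,i=18
  .###. -> .   bit 14 = 0  t=1,i=9
  .##.# -> #   bit 13 = 1  t=1,i=15
  .##.. -> .   bit 12 = 0  t=0,i=13
  .#.## -> #   bit 11 = 1  t=1,i=7
  .#.#. -> .   bit 10 = 0  t=0,i=5
  .#..# -> #   bit 9 = 1  t=2,i=8
  .#... -> #   bit 8 = 1  t=0,i=9
  ..### -> #   bit 7 = 1  t=0,i=17
  ..##. -> .   bit 6 = 0  t=0,i=12
  ..#.# -> .   bit 5 = 0  t=0,i=4
  ..#.. -> .   bit 4 = 0  t=2,i=7
  ...## -> .   bit 3 = 0  t=0,i=11
  ...#. -> .   bit 2 = 0  t=0,i=3
  ....# -> #   bit 1 = 1  t=4,i=14
  ..... -> #   bit 0 = 1  t=6,i=3
  bits 01010011011101111010101110000011 = 1400351619

1400351619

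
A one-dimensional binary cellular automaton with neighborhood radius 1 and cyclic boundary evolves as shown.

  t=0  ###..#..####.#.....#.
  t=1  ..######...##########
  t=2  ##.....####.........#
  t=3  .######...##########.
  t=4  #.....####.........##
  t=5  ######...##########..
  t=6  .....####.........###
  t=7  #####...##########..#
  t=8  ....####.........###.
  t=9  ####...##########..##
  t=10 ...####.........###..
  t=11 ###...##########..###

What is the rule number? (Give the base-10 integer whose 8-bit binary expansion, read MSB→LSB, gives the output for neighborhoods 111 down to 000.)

119

  ### -> .   bit 7 = 0  t=0,i=1
  ##. -> #   bit 6 = 1  t=0,i=2
  #.# -> #   bit 5 = 1  t=0,i=12
  #.. -> #   bit 4 = 1  t=0,i=3
  .## -> .   bit 3 = 0  t=0,i=0
  .#. -> #   bit 2 = 1  t=0,i=5
  ..# -> #   bit 1 = 1  t=0,i=4
  ... -> #   bit 0 = 1  t=0,i=15
  bits 01110111 = 119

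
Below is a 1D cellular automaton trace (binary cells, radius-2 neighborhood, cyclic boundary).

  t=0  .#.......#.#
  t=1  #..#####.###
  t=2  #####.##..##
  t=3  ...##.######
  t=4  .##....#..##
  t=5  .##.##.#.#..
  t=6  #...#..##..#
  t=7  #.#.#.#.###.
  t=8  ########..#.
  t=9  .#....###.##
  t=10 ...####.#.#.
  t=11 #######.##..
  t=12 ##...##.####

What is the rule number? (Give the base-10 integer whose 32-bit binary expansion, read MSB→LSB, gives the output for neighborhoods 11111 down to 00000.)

  ##### -> .   bit 31 = 0  t=1,i=5
  ####. -> #   bit 30 = 1  t=1,i=6
  ###.# -> #   bit 29 = 1  t=1,i=7
  ###.. -> #   bit 28 = 1  t=1,i=0
  ##.## -> .   bit 27 = 0  t=1,i=8
  ##.#. -> .   bit 26 = 0  t=5,i=6
  ##..# -> #   bit 25 = 1  t=1,i=1
  ##... -> .   bit 24 = 0  t=3,i=0
  #.### -> .   bit 23 = 0  t=1,i=9
  #.##. -> #   bit 22 = 1  t=2,i=6
  #.#.# -> #   bit 21 = 1  t=0,i=11
  #.#.. -> .   bit 20 = 0  t=0,i=1
  #..## -> #   bit 19 = 1  t=1,i=2
  #..#. -> .   bit 18 = 0  t=8,i=9
  #...# -> #   bit 17 = 1  t=3,i=1
  #.... -> #   bit 16 = 1  t=0,i=3
  .#### -> #   bit 15 = 1  t=1,i=4
  .###. -> .   bit 14 = 0  t=7,i=9
  .##.# -> .   bit 13 = 0  t=3,i=4
  .##.. -> #   bit 12 = 1  t=2,i=7
  .#.## -> #   bit 11 = 1  t=7,i=7
  .#.#. -> #   bit 10 = 1  t=0,i=0
  .#..# -> .   bit 9 = 0  t=4,i=8
  .#... -> .   bit 8 = 0  t=0,i=2
  ..### -> #   bit 7 = 1  t=1,i=3
  ..##. -> .   bit 6 = 0  t=3,i=3
  ..#.# -> #   bit 5 = 1  t=0,i=9
  ..#.. -> #   bit 4 = 1  t=4,i=7
  ...## -> #   bit 3 = 1  t=3,i=2
  ...#. -> .   bit 2 = 0  t=0,i=8
  ....# -> #   bit 1 = 1  t=0,i=7
  ..... -> #   bit 0 = 1  t=0,i=4
  bits 01110010011010111001110010111011 = 1919655099

1919655099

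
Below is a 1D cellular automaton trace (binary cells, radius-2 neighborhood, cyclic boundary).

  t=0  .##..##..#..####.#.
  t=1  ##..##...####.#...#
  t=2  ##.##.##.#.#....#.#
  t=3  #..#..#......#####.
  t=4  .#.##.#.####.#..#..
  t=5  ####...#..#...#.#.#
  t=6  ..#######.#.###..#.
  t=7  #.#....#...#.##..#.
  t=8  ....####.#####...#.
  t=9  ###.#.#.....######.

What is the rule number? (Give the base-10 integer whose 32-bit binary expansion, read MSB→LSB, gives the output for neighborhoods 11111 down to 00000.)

  ##### -> .   bit 31 = 0  t=3,i=15
  ####. -> #   bit 30 = 1  t=0,i=14
  ###.# -> .   bit 29 = 0  t=0,i=15
  ###.. -> #   bit 28 = 1  t=1,i=1
  ##.## -> .   bit 27 = 0  t=2,i=2
  ##.#. -> .   bit 26 = 0  t=0,i=16
  ##..# -> .   bit 25 = 0  t=0,i=3
  ##... -> #   bit 24 = 1  t=1,i=6
  #.### -> .   bit 23 = 0  t=2,i=18
  #.##. -> #   bit 22 = 1  t=2,i=3
  #.#.# -> .   bit 21 = 0  t=2,i=9
  #.#.. -> .   bit 20 = 0  t=0,i=17
  #..## -> #   bit 19 = 1  t=0,i=0
  #..#. -> .   bit 18 = 0  t=0,i=8
  #...# -> #   bit 17 = 1  t=1,i=7
  #.... -> #   bit 16 = 1  t=2,i=13
  .#### -> .   bit 15 = 0  t=0,i=13
  .###. -> #   bit 14 = 1  t=1,i=0
  .##.# -> .   bit 13 = 0  t=2,i=4
  .##.. -> .   bit 12 = 0  t=0,i=2
  .#.## -> #   bit 11 = 1  t=2,i=17
  .#.#. -> .   bit 10 = 0  t=2,i=10
  .#..# -> #   bit 9 = 1  t=0,i=10
  .#... -> .   bit 8 = 0  t=1,i=15
  ..### -> #   bit 7 = 1  t=0,i=12
  ..##. -> #   bit 6 = 1  t=0,i=1
  ..#.# -> #   bit 5 = 1  t=2,i=16
  ..#.. -> #   bit 4 = 1  t=0,i=9
  ...## -> .   bit 3 = 0  t=1,i=8
  ...#. -> #   bit 2 = 1  t=2,i=15
  ....# -> #   bit 1 = 1  t=2,i=14
  ..... -> #   bit 0 = 1  t=3,i=9
  bits 01010001010010110100101011110111 = 1363888887

1363888887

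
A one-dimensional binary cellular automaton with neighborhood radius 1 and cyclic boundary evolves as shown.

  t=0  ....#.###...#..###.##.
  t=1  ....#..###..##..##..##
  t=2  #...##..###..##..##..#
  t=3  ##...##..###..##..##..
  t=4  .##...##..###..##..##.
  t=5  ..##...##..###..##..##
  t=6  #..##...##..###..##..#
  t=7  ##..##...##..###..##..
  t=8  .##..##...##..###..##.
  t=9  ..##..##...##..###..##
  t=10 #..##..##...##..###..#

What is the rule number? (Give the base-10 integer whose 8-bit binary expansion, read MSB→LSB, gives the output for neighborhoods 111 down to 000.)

212

  ###|#  b7=1 t=0,i=7
  ##.|#  b6=1 t=0,i=8
  #.#|.  b5=0 t=0,i=5
  #..|#  b4=1 t=0,i=9
  .##|.  b3=0 t=0,i=6
  .#.|#  b2=1 t=0,i=4
  ..#|.  b1=0 t=0,i=3
  ...|.  b0=0 t=0,i=0
  bits 11010100 = 212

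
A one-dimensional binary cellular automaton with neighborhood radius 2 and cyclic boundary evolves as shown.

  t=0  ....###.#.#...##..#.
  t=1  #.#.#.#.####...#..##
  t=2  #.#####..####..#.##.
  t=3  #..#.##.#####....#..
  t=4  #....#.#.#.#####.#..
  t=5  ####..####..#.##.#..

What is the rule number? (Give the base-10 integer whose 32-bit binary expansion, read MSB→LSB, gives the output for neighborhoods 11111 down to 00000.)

2038011282

  nb #####: next=.  (t=2,i=4, bit31=0)
  nb ####.: next=#  (t=1,i=10, bit30=1)
  nb ###.#: next=#  (t=0,i=6, bit29=1)
  nb ###..: next=#  (t=1,i=11, bit28=1)
  nb ##.##: next=#  (t=3,i=7, bit27=1)
  nb ##.#.: next=.  (t=0,i=7, bit26=0)
  nb ##..#: next=.  (t=0,i=16, bit25=0)
  nb ##...: next=#  (t=1,i=12, bit24=1)
  nb #.###: next=.  (t=1,i=8, bit23=0)
  nb #.##.: next=#  (t=2,i=17, bit22=1)
  nb #.#.#: next=#  (t=0,i=8, bit21=1)
  nb #.#..: next=#  (t=0,i=10, bit20=1)
  nb #..##: next=#  (t=1,i=17, bit19=1)
  nb #..#.: next=.  (t=0,i=17, bit18=0)
  nb #...#: next=.  (t=0,i=12, bit17=0)
  nb #....: next=#  (t=0,i=0, bit16=1)
  nb .####: next=#  (t=1,i=9, bit15=1)
  nb .###.: next=.  (t=0,i=5, bit14=0)
  nb .##.#: next=.  (t=2,i=18, bit13=0)
  nb .##..: next=#  (t=0,i=15, bit12=1)
  nb .#.##: next=.  (t=1,i=7, bit11=0)
  nb .#.#.: next=#  (t=0,i=9, bit10=1)
  nb .#..#: next=.  (t=1,i=16, bit9=0)
  nb .#...: next=#  (t=0,i=11, bit8=1)
  nb ..###: next=#  (t=0,i=4, bit7=1)
  nb ..##.: next=.  (t=0,i=14, bit6=0)
  nb ..#.#: next=.  (t=2,i=15, bit5=0)
  nb ..#..: next=#  (t=0,i=18, bit4=1)
  nb ...##: next=.  (t=0,i=3, bit3=0)
  nb ...#.: next=.  (t=1,i=14, bit2=0)
  nb ....#: next=#  (t=0,i=2, bit1=1)
  nb .....: next=.  (t=0,i=1, bit0=0)
  bits 01111001011110011001010110010010 = 2038011282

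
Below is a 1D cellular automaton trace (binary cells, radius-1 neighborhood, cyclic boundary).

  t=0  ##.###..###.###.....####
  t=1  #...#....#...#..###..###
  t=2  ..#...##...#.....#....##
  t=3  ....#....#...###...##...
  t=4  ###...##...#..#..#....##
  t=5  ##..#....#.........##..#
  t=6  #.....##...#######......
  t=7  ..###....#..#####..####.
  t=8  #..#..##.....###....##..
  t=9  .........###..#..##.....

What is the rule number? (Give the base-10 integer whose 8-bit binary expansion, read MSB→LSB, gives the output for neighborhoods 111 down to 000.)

129

  ###|#  b7=1 t=0,i=0
  ##.|.  b6=0 t=0,i=1
  #.#|.  b5=0 t=0,i=2
  #..|.  b4=0 t=0,i=6
  .##|.  b3=0 t=0,i=3
  .#.|.  b2=0 t=1,i=4
  ..#|.  b1=0 t=0,i=7
  ...|#  b0=1 t=0,i=16
  bits 10000001 = 129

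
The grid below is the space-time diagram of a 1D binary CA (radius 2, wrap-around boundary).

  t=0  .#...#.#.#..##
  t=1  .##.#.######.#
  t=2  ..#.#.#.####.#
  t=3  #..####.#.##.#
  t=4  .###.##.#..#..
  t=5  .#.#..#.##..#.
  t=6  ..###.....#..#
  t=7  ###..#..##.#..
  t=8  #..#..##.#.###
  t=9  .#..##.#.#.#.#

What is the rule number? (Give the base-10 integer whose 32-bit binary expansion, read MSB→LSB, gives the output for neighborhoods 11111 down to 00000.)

3820496774

  ##### -> #   bit 31 = 1  t=1,i=8
  ####. -> #   bit 30 = 1  t=1,i=10
  ###.# -> #   bit 29 = 1  t=1,i=11
  ###.. -> .   bit 28 = 0  t=6,i=4
  ##.## -> .   bit 27 = 0  t=3,i=12
  ##.#. -> .   bit 26 = 0  t=0,i=0
  ##..# -> #   bit 25 = 1  t=3,i=1
  ##... -> #   bit 24 = 1  t=6,i=5
  #.### -> #   bit 23 = 1  t=1,i=6
  #.##. -> .   bit 22 = 0  t=1,i=1
  #.#.# -> #   bit 21 = 1  t=0,i=7
  #.#.. -> #   bit 20 = 1  t=0,i=1
  #..## -> #   bit 19 = 1  t=0,i=11
  #..#. -> .   bit 18 = 0  t=2,i=1
  #...# -> .   bit 17 = 0  t=0,i=3
  #.... -> .   bit 16 = 0  t=6,i=6
  .#### -> .   bit 15 = 0  t=1,i=7
  .###. -> .   bit 14 = 0  t=4,i=2
  .##.# -> #   bit 13 = 1  t=0,i=13
  .##.. -> .   bit 12 = 0  t=3,i=0
  .#.## -> .   bit 11 = 0  t=1,i=0
  .#.#. -> #   bit 10 = 1  t=0,i=6
  .#..# -> #   bit 9 = 1  t=0,i=10
  .#... -> #   bit 8 = 1  t=0,i=2
  ..### -> #   bit 7 = 1  t=3,i=3
  ..##. -> .   bit 6 = 0  t=0,i=12
  ..#.# -> .   bit 5 = 0  t=0,i=5
  ..#.. -> .   bit 4 = 0  t=4,i=11
  ...## -> .   bit 3 = 0  t=4,i=0
  ...#. -> #   bit 2 = 1  t=0,i=4
  ....# -> #   bit 1 = 1  t=6,i=8
  ..... -> .   bit 0 = 0  t=6,i=7
  bits 11100011101110000010011110000110 = 3820496774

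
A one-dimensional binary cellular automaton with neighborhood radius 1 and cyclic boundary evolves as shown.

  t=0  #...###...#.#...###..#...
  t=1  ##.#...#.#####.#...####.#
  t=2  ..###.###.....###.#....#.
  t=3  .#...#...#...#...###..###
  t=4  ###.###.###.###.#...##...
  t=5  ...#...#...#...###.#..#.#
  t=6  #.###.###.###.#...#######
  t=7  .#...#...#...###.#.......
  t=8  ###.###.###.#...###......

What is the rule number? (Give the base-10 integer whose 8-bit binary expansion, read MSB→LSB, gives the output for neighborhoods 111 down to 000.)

54

  ###|.  b7=0 t=0,i=5
  ##.|.  b6=0 t=0,i=6
  #.#|#  b5=1 t=0,i=11
  #..|#  b4=1 t=0,i=1
  .##|.  b3=0 t=0,i=4
  .#.|#  b2=1 t=0,i=0
  ..#|#  b1=1 t=0,i=3
  ...|.  b0=0 t=0,i=2
  bits 00110110 = 54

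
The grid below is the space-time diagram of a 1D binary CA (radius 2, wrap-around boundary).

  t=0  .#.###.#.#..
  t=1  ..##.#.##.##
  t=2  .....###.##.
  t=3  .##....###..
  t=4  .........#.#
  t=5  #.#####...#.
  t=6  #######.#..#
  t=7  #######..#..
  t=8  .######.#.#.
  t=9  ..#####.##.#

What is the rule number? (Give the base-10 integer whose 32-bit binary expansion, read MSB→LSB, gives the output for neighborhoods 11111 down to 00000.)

  [31] ##### => #  t=5,i=4
  [30] ####. => #  t=5,i=5
  [29] ###.# => #  t=0,i=5
  [28] ###.. => #  t=3,i=9
  [27] ##.## => #  t=1,i=9
  [26] ##.#. => .  t=0,i=6
  [25] ##..# => .  t=1,i=0
  [24] ##... => .  t=2,i=11
  [23] #.### => #  t=0,i=3
  [22] #.##. => #  t=1,i=7
  [21] #.#.# => #  t=0,i=7
  [20] #.#.. => .  t=0,i=9
  [19] #..## => .  t=1,i=1
  [18] #..#. => #  t=7,i=8
  [17] #...# => #  t=0,i=11
  [16] #.... => .  t=2,i=0
  [15] .#### => #  t=5,i=3
  [14] .###. => .  t=0,i=4
  [13] .##.# => .  t=1,i=3
  [12] .##.. => .  t=1,i=11
  [11] .#.## => #  t=0,i=2
  [10] .#.#. => #  t=0,i=8
  [9] .#..# => #  t=6,i=9
  [8] .#... => #  t=0,i=10
  [7] ..### => .  t=2,i=5
  [6] ..##. => .  t=1,i=2
  [5] ..#.# => .  t=0,i=1
  [4] ..#.. => .  t=7,i=9
  [3] ...## => .  t=2,i=4
  [2] ...#. => .  t=0,i=0
  [1] ....# => .  t=2,i=3
  [0] ..... => #  t=2,i=1
  bits 11111000111001101000111100000001 = 4175859457

4175859457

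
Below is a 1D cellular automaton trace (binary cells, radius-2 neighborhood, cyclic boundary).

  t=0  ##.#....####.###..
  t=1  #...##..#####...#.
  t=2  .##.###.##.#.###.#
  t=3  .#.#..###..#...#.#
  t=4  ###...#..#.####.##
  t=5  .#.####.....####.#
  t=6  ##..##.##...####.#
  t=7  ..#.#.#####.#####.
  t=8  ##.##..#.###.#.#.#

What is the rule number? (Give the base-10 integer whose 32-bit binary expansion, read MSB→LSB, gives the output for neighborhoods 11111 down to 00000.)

1801688532

  ##### -> .   bit 31 = 0  t=1,i=10
  ####. -> #   bit 30 = 1  t=0,i=10
  ###.# -> #   bit 29 = 1  t=0,i=11
  ###.. -> .   bit 28 = 0  t=0,i=15
  ##.## -> #   bit 27 = 1  t=0,i=12
  ##.#. -> .   bit 26 = 0  t=0,i=2
  ##..# -> #   bit 25 = 1  t=0,i=16
  ##... -> #   bit 24 = 1  t=1,i=13
  #.### -> .   bit 23 = 0  t=0,i=13
  #.##. -> #   bit 22 = 1  t=2,i=1
  #.#.# -> #   bit 21 = 1  t=2,i=11
  #.#.. -> .   bit 20 = 0  t=0,i=3
  #..## -> .   bit 19 = 0  t=0,i=17
  #..#. -> .   bit 18 = 0  t=3,i=10
  #...# -> #   bit 17 = 1  t=1,i=2
  #.... -> #   bit 16 = 1  t=0,i=5
  .#### -> #   bit 15 = 1  t=0,i=9
  .###. -> .   bit 14 = 0  t=0,i=14
  .##.# -> .   bit 13 = 0  t=0,i=1
  .##.. -> #   bit 12 = 1  t=1,i=5
  .#.## -> .   bit 11 = 0  t=2,i=0
  .#.#. -> #   bit 10 = 1  t=1,i=17
  .#..# -> .   bit 9 = 0  t=3,i=4
  .#... -> #   bit 8 = 1  t=0,i=4
  ..### -> #   bit 7 = 1  t=0,i=8
  ..##. -> #   bit 6 = 1  t=0,i=0
  ..#.# -> .   bit 5 = 0  t=1,i=16
  ..#.. -> #   bit 4 = 1  t=3,i=11
  ...## -> .   bit 3 = 0  t=0,i=7
  ...#. -> #   bit 2 = 1  t=1,i=15
  ....# -> .   bit 1 = 0  t=0,i=6
  ..... -> .   bit 0 = 0  t=5,i=9
  bits 01101011011000111001010111010100 = 1801688532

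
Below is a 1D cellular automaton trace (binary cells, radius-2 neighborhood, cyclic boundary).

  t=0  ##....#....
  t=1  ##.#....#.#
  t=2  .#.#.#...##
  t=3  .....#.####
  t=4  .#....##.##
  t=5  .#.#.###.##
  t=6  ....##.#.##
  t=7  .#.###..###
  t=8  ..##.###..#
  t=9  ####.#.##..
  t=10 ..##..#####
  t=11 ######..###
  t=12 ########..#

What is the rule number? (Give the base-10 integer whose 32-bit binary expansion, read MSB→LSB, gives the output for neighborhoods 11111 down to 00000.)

4074453576

  ##### -> #   bit 31 = 1  t=10,i=8
  ####. -> #   bit 30 = 1  t=3,i=9
  ###.# -> #   bit 29 = 1  t=1,i=1
  ###.. -> #   bit 28 = 1  t=3,i=10
  ##.## -> .   bit 27 = 0  t=4,i=8
  ##.#. -> .   bit 26 = 0  t=1,i=2
  ##..# -> #   bit 25 = 1  t=7,i=6
  ##... -> .   bit 24 = 0  t=0,i=2
  #.### -> #   bit 23 = 1  t=1,i=10
  #.##. -> #   bit 22 = 1  t=4,i=9
  #.#.# -> .   bit 21 = 0  t=2,i=1
  #.#.. -> #   bit 20 = 1  t=1,i=3
  #..## -> #   bit 19 = 1  t=7,i=7
  #..#. -> .   bit 18 = 0  t=8,i=9
  #...# -> #   bit 17 = 1  t=2,i=7
  #.... -> #   bit 16 = 1  t=0,i=3
  .#### -> .   bit 15 = 0  t=3,i=8
  .###. -> .   bit 14 = 0  t=1,i=0
  .##.# -> #   bit 13 = 1  t=2,i=10
  .##.. -> #   bit 12 = 1  t=0,i=1
  .#.## -> #   bit 11 = 1  t=1,i=9
  .#.#. -> .   bit 10 = 0  t=2,i=2
  .#..# -> #   bit 9 = 1  t=8,i=0
  .#... -> .   bit 8 = 0  t=0,i=7
  ..### -> .   bit 7 = 0  t=7,i=8
  ..##. -> #   bit 6 = 1  t=0,i=0
  ..#.# -> .   bit 5 = 0  t=1,i=8
  ..#.. -> .   bit 4 = 0  t=0,i=6
  ...## -> #   bit 3 = 1  t=0,i=10
  ...#. -> .   bit 2 = 0  t=0,i=5
  ....# -> .   bit 1 = 0  t=0,i=4
  ..... -> .   bit 0 = 0  t=3,i=2
  bits 11110010110110110011101001001000 = 4074453576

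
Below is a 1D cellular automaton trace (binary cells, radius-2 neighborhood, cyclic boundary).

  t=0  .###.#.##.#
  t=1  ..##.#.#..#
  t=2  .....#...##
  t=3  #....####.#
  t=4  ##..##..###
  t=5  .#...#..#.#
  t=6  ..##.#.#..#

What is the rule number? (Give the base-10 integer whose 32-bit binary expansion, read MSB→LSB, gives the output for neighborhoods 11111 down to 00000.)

  [31] ##### => #  t=4,i=10
  [30] ####. => .  t=3,i=7
  [29] ###.# => #  t=0,i=3
  [28] ###.. => #  t=4,i=1
  [27] ##.## => #  t=3,i=9
  [26] ##.#. => .  t=0,i=4
  [25] ##..# => .  t=4,i=2
  [24] ##... => #  t=2,i=0
  [23] #.### => .  t=0,i=1
  [22] #.##. => #  t=0,i=7
  [21] #.#.# => #  t=0,i=5
  [20] #.#.. => .  t=1,i=7
  [19] #..## => .  t=1,i=1
  [18] #..#. => #  t=1,i=9
  [17] #...# => #  t=2,i=7
  [16] #.... => .  t=2,i=1
  [15] .#### => .  t=3,i=6
  [14] .###. => #  t=0,i=2
  [13] .##.# => .  t=0,i=8
  [12] .##.. => #  t=2,i=10
  [11] .#.## => .  t=0,i=0
  [10] .#.#. => .  t=1,i=6
  [9] .#..# => .  t=1,i=0
  [8] .#... => #  t=2,i=6
  [7] ..### => #  t=3,i=5
  [6] ..##. => .  t=1,i=2
  [5] ..#.# => .  t=5,i=8
  [4] ..#.. => #  t=1,i=10
  [3] ...## => #  t=2,i=8
  [2] ...#. => .  t=2,i=4
  [1] ....# => .  t=2,i=3
  [0] ..... => .  t=2,i=2
  bits 10111001011001100101000110011000 = 3110490520

3110490520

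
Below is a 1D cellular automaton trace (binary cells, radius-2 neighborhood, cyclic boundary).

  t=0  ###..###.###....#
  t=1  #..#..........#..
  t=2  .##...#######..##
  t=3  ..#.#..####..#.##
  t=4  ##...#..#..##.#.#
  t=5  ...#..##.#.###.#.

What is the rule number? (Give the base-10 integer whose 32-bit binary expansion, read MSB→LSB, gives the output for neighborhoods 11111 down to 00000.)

2248587843

  nb #####: next=#  (t=2,i=8, bit31=1)
  nb ####.: next=.  (t=0,i=1, bit30=0)
  nb ###.#: next=.  (t=0,i=7, bit29=0)
  nb ###..: next=.  (t=0,i=2, bit28=0)
  nb ##.##: next=.  (t=0,i=8, bit27=0)
  nb ##.#.: next=#  (t=4,i=13, bit26=1)
  nb ##..#: next=#  (t=0,i=3, bit25=1)
  nb ##...: next=.  (t=0,i=12, bit24=0)
  nb #.###: next=.  (t=0,i=9, bit23=0)
  nb #.##.: next=.  (t=2,i=1, bit22=0)
  nb #.#.#: next=.  (t=4,i=14, bit21=0)
  nb #.#..: next=.  (t=3,i=4, bit20=0)
  nb #..##: next=.  (t=0,i=4, bit19=0)
  nb #..#.: next=#  (t=1,i=2, bit18=1)
  nb #...#: next=#  (t=2,i=4, bit17=1)
  nb #....: next=.  (t=0,i=13, bit16=0)
  nb .####: next=#  (t=0,i=0, bit15=1)
  nb .###.: next=.  (t=0,i=6, bit14=0)
  nb .##.#: next=#  (t=2,i=16, bit13=1)
  nb .##..: next=#  (t=2,i=2, bit12=1)
  nb .#.##: next=#  (t=3,i=14, bit11=1)
  nb .#.#.: next=.  (t=3,i=3, bit10=0)
  nb .#..#: next=#  (t=1,i=1, bit9=1)
  nb .#...: next=.  (t=1,i=4, bit8=0)
  nb ..###: next=.  (t=0,i=5, bit7=0)
  nb ..##.: next=#  (t=2,i=15, bit6=1)
  nb ..#.#: next=.  (t=3,i=2, bit5=0)
  nb ..#..: next=.  (t=1,i=0, bit4=0)
  nb ...##: next=.  (t=0,i=15, bit3=0)
  nb ...#.: next=.  (t=1,i=13, bit2=0)
  nb ....#: next=#  (t=0,i=14, bit1=1)
  nb .....: next=#  (t=1,i=6, bit0=1)
  bits 10000110000001101011101001000011 = 2248587843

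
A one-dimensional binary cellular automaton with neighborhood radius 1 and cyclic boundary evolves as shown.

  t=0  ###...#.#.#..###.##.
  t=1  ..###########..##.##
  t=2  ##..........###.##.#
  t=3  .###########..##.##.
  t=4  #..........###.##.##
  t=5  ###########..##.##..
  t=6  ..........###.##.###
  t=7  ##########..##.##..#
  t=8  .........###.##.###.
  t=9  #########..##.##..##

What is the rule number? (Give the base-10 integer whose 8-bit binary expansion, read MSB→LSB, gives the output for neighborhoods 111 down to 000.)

  nb ###: next=.  (t=0,i=1, bit7=0)
  nb ##.: next=#  (t=0,i=2, bit6=1)
  nb #.#: next=#  (t=0,i=7, bit5=1)
  nb #..: next=#  (t=0,i=3, bit4=1)
  nb .##: next=.  (t=0,i=0, bit3=0)
  nb .#.: next=#  (t=0,i=6, bit2=1)
  nb ..#: next=#  (t=0,i=5, bit1=1)
  nb ...: next=#  (t=0,i=4, bit0=1)
  bits 01110111 = 119

119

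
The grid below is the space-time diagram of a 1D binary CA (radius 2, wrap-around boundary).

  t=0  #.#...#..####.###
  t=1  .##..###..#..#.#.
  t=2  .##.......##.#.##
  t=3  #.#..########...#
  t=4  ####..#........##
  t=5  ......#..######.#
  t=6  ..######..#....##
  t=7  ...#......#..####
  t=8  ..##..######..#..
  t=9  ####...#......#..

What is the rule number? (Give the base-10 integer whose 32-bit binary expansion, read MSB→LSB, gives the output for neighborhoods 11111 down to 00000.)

202420863

  #####|.  b31=0 t=3,i=7
  ####.|.  b30=0 t=0,i=11
  ###.#|.  b29=0 t=0,i=0
  ###..|.  b28=0 t=1,i=7
  ##.##|#  b27=1 t=0,i=13
  ##.#.|#  b26=1 t=0,i=1
  ##..#|.  b25=0 t=1,i=3
  ##...|.  b24=0 t=2,i=3
  #.###|.  b23=0 t=0,i=14
  #.##.|.  b22=0 t=2,i=1
  #.#.#|.  b21=0 t=2,i=13
  #.#..|#  b20=1 t=0,i=2
  #..##|.  b19=0 t=0,i=8
  #..#.|.  b18=0 t=1,i=9
  #...#|.  b17=0 t=0,i=4
  #....|.  b16=0 t=2,i=4
  .####|#  b15=1 t=0,i=10
  .###.|.  b14=0 t=1,i=6
  .##.#|#  b13=1 t=2,i=11
  .##..|#  b12=1 t=1,i=2
  .#.##|.  b11=0 t=2,i=14
  .#.#.|.  b10=0 t=1,i=14
  .#..#|#  b9=1 t=0,i=7
  .#...|.  b8=0 t=0,i=3
  ..###|.  b7=0 t=0,i=9
  ..##.|#  b6=1 t=1,i=1
  ..#.#|#  b5=1 t=1,i=13
  ..#..|#  b4=1 t=0,i=6
  ...##|#  b3=1 t=2,i=9
  ...#.|#  b2=1 t=0,i=5
  ....#|#  b1=1 t=2,i=8
  .....|#  b0=1 t=2,i=5
  bits 00001100000100001011001001111111 = 202420863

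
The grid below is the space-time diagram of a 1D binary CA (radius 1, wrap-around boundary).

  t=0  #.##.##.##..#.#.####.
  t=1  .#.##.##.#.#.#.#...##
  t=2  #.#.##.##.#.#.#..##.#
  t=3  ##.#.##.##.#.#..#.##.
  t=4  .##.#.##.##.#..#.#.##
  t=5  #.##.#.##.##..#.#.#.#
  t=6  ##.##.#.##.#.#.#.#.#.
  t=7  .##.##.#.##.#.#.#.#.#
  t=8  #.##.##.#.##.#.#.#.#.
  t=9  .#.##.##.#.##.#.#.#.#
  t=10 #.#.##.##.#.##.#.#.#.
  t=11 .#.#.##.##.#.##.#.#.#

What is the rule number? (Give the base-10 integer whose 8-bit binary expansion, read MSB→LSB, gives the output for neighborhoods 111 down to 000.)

99

  nb ###: next=.  (t=0,i=17, bit7=0)
  nb ##.: next=#  (t=0,i=3, bit6=1)
  nb #.#: next=#  (t=0,i=1, bit5=1)
  nb #..: next=.  (t=0,i=10, bit4=0)
  nb .##: next=.  (t=0,i=2, bit3=0)
  nb .#.: next=.  (t=0,i=0, bit2=0)
  nb ..#: next=#  (t=0,i=11, bit1=1)
  nb ...: next=#  (t=1,i=17, bit0=1)
  bits 01100011 = 99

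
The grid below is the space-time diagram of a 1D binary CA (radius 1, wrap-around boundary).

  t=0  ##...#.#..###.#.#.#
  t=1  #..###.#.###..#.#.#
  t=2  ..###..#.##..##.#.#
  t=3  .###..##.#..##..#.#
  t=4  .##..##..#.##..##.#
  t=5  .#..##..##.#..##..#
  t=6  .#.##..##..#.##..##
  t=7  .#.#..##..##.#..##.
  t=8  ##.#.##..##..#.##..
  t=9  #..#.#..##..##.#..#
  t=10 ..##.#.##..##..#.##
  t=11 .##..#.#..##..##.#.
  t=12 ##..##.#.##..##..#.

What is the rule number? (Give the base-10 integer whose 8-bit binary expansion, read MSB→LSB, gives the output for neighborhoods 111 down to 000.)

143

  ###|#  b7=1 t=0,i=0
  ##.|.  b6=0 t=0,i=1
  #.#|.  b5=0 t=0,i=6
  #..|.  b4=0 t=0,i=2
  .##|#  b3=1 t=0,i=10
  .#.|#  b2=1 t=0,i=5
  ..#|#  b1=1 t=0,i=4
  ...|#  b0=1 t=0,i=3
  bits 10001111 = 143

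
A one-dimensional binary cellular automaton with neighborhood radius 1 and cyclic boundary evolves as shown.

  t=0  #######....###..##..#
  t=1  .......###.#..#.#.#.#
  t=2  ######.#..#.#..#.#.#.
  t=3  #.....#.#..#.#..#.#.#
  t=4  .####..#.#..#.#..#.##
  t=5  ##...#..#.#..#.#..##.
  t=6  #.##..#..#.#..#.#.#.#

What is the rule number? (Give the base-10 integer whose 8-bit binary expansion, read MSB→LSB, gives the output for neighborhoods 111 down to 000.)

57

  [7] ### => .  t=0,i=0
  [6] ##. => .  t=0,i=6
  [5] #.# => #  t=1,i=10
  [4] #.. => #  t=0,i=7
  [3] .## => #  t=0,i=11
  [2] .#. => .  t=1,i=11
  [1] ..# => .  t=0,i=10
  [0] ... => #  t=0,i=8
  bits 00111001 = 57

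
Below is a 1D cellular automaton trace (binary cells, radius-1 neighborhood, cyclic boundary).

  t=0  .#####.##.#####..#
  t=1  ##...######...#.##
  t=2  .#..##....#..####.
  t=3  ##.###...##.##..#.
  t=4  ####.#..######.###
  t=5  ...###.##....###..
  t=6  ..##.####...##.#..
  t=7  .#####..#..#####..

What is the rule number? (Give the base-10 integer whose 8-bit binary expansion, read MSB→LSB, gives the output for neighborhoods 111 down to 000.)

  ###|.  b7=0 t=0,i=2
  ##.|#  b6=1 t=0,i=5
  #.#|#  b5=1 t=0,i=0
  #..|.  b4=0 t=0,i=15
  .##|#  b3=1 t=0,i=1
  .#.|#  b2=1 t=0,i=17
  ..#|#  b1=1 t=0,i=16
  ...|.  b0=0 t=1,i=3
  bits 01101110 = 110

110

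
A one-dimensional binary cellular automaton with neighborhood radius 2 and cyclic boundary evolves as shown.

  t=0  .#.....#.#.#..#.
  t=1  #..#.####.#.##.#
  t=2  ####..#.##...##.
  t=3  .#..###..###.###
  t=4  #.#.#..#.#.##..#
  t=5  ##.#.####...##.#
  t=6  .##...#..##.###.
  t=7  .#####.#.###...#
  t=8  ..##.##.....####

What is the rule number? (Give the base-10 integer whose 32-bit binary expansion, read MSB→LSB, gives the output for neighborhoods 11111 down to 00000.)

  nb #####: next=#  (t=7,i=3, bit31=1)
  nb ####.: next=.  (t=1,i=7, bit30=0)
  nb ###.#: next=#  (t=1,i=8, bit29=1)
  nb ###..: next=.  (t=2,i=3, bit28=0)
  nb ##.##: next=#  (t=1,i=14, bit27=1)
  nb ##.#.: next=#  (t=1,i=9, bit26=1)
  nb ##..#: next=#  (t=1,i=1, bit25=1)
  nb ##...: next=#  (t=2,i=10, bit24=1)
  nb #.###: next=.  (t=1,i=5, bit23=0)
  nb #.##.: next=.  (t=1,i=12, bit22=0)
  nb #.#.#: next=.  (t=0,i=9, bit21=0)
  nb #.#..: next=.  (t=0,i=11, bit20=0)
  nb #..##: next=.  (t=3,i=3, bit19=0)
  nb #..#.: next=#  (t=0,i=0, bit18=1)
  nb #...#: next=#  (t=2,i=11, bit17=1)
  nb #....: next=#  (t=0,i=3, bit16=1)
  nb .####: next=#  (t=1,i=6, bit15=1)
  nb .###.: next=.  (t=3,i=5, bit14=0)
  nb .##.#: next=#  (t=1,i=13, bit13=1)
  nb .##..: next=#  (t=1,i=0, bit12=1)
  nb .#.##: next=.  (t=1,i=4, bit11=0)
  nb .#.#.: next=#  (t=0,i=8, bit10=1)
  nb .#..#: next=#  (t=0,i=12, bit9=1)
  nb .#...: next=.  (t=0,i=2, bit8=0)
  nb ..###: next=#  (t=3,i=4, bit7=1)
  nb ..##.: next=#  (t=2,i=13, bit6=1)
  nb ..#.#: next=#  (t=0,i=7, bit5=1)
  nb ..#..: next=.  (t=0,i=1, bit4=0)
  nb ...##: next=.  (t=2,i=12, bit3=0)
  nb ...#.: next=#  (t=0,i=6, bit2=1)
  nb ....#: next=#  (t=0,i=5, bit1=1)
  nb .....: next=.  (t=0,i=4, bit0=0)
  bits 10101111000001111011011011100110 = 2936518374

2936518374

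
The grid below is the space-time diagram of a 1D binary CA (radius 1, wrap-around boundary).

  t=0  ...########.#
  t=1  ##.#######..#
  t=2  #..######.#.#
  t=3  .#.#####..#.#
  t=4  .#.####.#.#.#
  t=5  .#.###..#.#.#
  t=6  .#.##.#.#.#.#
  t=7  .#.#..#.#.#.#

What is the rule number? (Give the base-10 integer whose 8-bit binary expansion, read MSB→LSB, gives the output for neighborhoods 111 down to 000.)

157

  ###|#  b7=1 t=0,i=4
  ##.|.  b6=0 t=0,i=10
  #.#|.  b5=0 t=0,i=11
  #..|#  b4=1 t=0,i=0
  .##|#  b3=1 t=0,i=3
  .#.|#  b2=1 t=0,i=12
  ..#|.  b1=0 t=0,i=2
  ...|#  b0=1 t=0,i=1
  bits 10011101 = 157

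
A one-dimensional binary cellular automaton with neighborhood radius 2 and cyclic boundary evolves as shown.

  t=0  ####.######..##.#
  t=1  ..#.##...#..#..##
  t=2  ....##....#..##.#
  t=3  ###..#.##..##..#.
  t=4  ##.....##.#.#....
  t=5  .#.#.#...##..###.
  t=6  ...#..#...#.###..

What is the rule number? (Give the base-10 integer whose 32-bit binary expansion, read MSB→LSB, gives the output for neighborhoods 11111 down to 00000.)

1290359682

  #####|.  b31=0 t=0,i=1
  ####.|#  b30=1 t=0,i=2
  ###.#|.  b29=0 t=0,i=3
  ###..|.  b28=0 t=0,i=10
  ##.##|#  b27=1 t=0,i=4
  ##.#.|#  b26=1 t=2,i=15
  ##..#|.  b25=0 t=0,i=11
  ##...|.  b24=0 t=1,i=6
  #.###|#  b23=1 t=0,i=5
  #.##.|#  b22=1 t=1,i=4
  #.#.#|#  b21=1 t=4,i=10
  #.#..|.  b20=0 t=2,i=16
  #..##|#  b19=1 t=0,i=12
  #..#.|.  b18=0 t=1,i=1
  #...#|.  b17=0 t=1,i=7
  #....|#  b16=1 t=2,i=1
  .####|.  b15=0 t=0,i=0
  .###.|#  b14=1 t=3,i=1
  .##.#|.  b13=0 t=0,i=14
  .##..|#  b12=1 t=1,i=5
  .#.##|.  b11=0 t=1,i=3
  .#.#.|.  b10=0 t=4,i=11
  .#..#|#  b9=1 t=1,i=10
  .#...|#  b8=1 t=2,i=0
  ..###|#  b7=1 t=5,i=13
  ..##.|.  b6=0 t=0,i=13
  ..#.#|.  b5=0 t=1,i=2
  ..#..|.  b4=0 t=1,i=9
  ...##|.  b3=0 t=2,i=3
  ...#.|.  b2=0 t=1,i=8
  ....#|#  b1=1 t=2,i=2
  .....|.  b0=0 t=4,i=4
  bits 01001100111010010101001110000010 = 1290359682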